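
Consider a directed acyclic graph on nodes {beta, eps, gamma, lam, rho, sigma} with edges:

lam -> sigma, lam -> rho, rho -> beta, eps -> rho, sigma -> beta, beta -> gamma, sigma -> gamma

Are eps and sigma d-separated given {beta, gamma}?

We examine all 3 paths between eps and sigma:
Path 1: eps → rho → beta ← sigma
  rho is a chain and rho is not conditioned on; beta is a collider and beta is conditioned on, which opens it — no node blocks this path, so it is active.
Path 2: eps → rho → beta → gamma ← sigma
  beta is a chain here and beta is conditioned on, so the path is blocked at beta.
Path 3: eps → rho ← lam → sigma
  rho is a collider and its descendant gamma is conditioned on, which opens it; lam is a fork and lam is not conditioned on — no node blocks this path, so it is active.
Because an active path exists, eps and sigma are not d-separated.

No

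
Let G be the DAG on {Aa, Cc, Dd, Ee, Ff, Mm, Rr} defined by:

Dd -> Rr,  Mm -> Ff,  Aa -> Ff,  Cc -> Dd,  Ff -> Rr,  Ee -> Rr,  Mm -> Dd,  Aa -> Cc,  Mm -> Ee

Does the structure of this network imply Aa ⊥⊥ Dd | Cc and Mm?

5 paths connect Aa and Dd; each must be blocked for d-separation to hold:
Path 1: Aa → Ff → Rr ← Ee ← Mm → Dd
  Rr is a collider here and neither Rr nor any of its descendants is conditioned on, so the collider stays closed — the path is blocked at Rr.
Path 2: Aa → Ff → Rr ← Dd
  Rr is a collider here and neither Rr nor any of its descendants is conditioned on, so the collider stays closed — the path is blocked at Rr.
Path 3: Aa → Ff ← Mm → Ee → Rr ← Dd
  Ff is a collider here and neither Ff nor any of its descendants is conditioned on, so the collider stays closed — the path is blocked at Ff.
Path 4: Aa → Ff ← Mm → Dd
  Ff is a collider here and neither Ff nor any of its descendants is conditioned on, so the collider stays closed — the path is blocked at Ff.
Path 5: Aa → Cc → Dd
  Cc is a chain here and Cc is conditioned on, so the path is blocked at Cc.
Since every path is blocked, d-separation holds.

Yes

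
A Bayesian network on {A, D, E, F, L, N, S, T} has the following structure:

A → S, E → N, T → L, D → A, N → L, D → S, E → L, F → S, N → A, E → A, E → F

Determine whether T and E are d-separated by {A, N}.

Yes — T and E are d-separated given {A, N}.

5 paths connect T and E; each must be blocked for d-separation to hold:
Path 1: T → L ← N ← E
  L is a collider here and neither L nor any of its descendants is conditioned on, so the collider stays closed — the path is blocked at L.
Path 2: T → L ← N → A ← E
  L is a collider here and neither L nor any of its descendants is conditioned on, so the collider stays closed — the path is blocked at L.
Path 3: T → L ← N → A → S ← F ← E
  L is a collider here and neither L nor any of its descendants is conditioned on, so the collider stays closed — the path is blocked at L.
Path 4: T → L ← N → A ← D → S ← F ← E
  L is a collider here and neither L nor any of its descendants is conditioned on, so the collider stays closed — the path is blocked at L.
Path 5: T → L ← E
  L is a collider here and neither L nor any of its descendants is conditioned on, so the collider stays closed — the path is blocked at L.
Since every path is blocked, d-separation holds.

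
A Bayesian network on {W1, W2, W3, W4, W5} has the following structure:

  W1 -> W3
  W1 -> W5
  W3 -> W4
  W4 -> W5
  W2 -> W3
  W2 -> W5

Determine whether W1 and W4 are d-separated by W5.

No

Enumerating the 4 paths from W1 to W4 and testing each for blocking by {W5}:
  1. W1 → W5 ← W4 — W5:collider[open] ⇒ active
  2. W1 → W5 ← W2 → W3 → W4 — W5:collider[open]; W2:fork[open]; W3:chain[open] ⇒ active
  3. W1 → W3 → W4 — W3:chain[open] ⇒ active
  4. W1 → W3 ← W2 → W5 ← W4 — W3:collider[open]; W2:fork[open]; W5:collider[open] ⇒ active
Since the path W1 → W5 ← W4 is active, W1 and W4 are not d-separated given {W5}.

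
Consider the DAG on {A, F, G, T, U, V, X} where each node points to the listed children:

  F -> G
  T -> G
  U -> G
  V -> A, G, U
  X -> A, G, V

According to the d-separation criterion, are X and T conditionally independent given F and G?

There are 5 undirected paths between X and T; checking each against the conditioning set {F, G}:
  1. X → A ← V → U → G ← T — A:collider[blocks]; V:fork[open]; U:chain[open]; G:collider[open] ⇒ blocked
  2. X → A ← V → G ← T — A:collider[blocks]; V:fork[open]; G:collider[open] ⇒ blocked
  3. X → G ← T — G:collider[open] ⇒ active
  4. X → V → U → G ← T — V:chain[open]; U:chain[open]; G:collider[open] ⇒ active
  5. X → V → G ← T — V:chain[open]; G:collider[open] ⇒ active
Because an active path exists, X and T are not d-separated.

No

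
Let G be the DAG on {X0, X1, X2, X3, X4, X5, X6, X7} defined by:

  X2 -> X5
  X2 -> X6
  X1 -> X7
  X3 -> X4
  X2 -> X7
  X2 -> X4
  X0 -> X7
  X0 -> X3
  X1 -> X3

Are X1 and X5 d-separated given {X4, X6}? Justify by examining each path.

No

We examine all 4 paths between X1 and X5:
Path 1: X1 → X3 ← X0 → X7 ← X2 → X5
  X7 is a collider here and neither X7 nor any of its descendants is conditioned on, so the collider stays closed — the path is blocked at X7.
Path 2: X1 → X3 → X4 ← X2 → X5
  X3 is a chain and X3 is not conditioned on; X4 is a collider and X4 is conditioned on, which opens it; X2 is a fork and X2 is not conditioned on — no node blocks this path, so it is active.
Path 3: X1 → X7 ← X0 → X3 → X4 ← X2 → X5
  X7 is a collider here and neither X7 nor any of its descendants is conditioned on, so the collider stays closed — the path is blocked at X7.
Path 4: X1 → X7 ← X2 → X5
  X7 is a collider here and neither X7 nor any of its descendants is conditioned on, so the collider stays closed — the path is blocked at X7.
Because an active path exists, X1 and X5 are not d-separated.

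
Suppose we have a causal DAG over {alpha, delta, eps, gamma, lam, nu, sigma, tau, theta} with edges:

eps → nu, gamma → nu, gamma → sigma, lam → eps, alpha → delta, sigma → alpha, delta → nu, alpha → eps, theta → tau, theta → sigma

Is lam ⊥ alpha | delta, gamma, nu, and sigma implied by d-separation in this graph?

Enumerating the 3 paths from lam to alpha and testing each for blocking by {delta, gamma, nu, sigma}:
Path 1: lam → eps ← alpha
  eps is a collider and its descendant nu is conditioned on, which opens it — no node blocks this path, so it is active.
Path 2: lam → eps → nu ← delta ← alpha
  delta is a chain here and delta is conditioned on, so the path is blocked at delta.
Path 3: lam → eps → nu ← gamma → sigma → alpha
  gamma is a fork here and gamma is conditioned on, so the path is blocked at gamma.
Because an active path exists, lam and alpha are not d-separated.

No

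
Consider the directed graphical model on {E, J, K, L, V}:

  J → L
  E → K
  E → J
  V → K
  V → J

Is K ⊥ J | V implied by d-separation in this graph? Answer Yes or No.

We examine all 2 paths between K and J:
Path 1: K ← E → J
  E is a fork and E is not conditioned on — no node blocks this path, so it is active.
Path 2: K ← V → J
  V is a fork here and V is conditioned on, so the path is blocked at V.
Because an active path exists, K and J are not d-separated.

No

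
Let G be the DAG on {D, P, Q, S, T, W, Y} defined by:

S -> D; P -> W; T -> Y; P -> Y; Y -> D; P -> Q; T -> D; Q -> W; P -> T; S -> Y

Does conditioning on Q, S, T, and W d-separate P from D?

No

6 paths connect P and D; each must be blocked for d-separation to hold:
  1. P → T → Y ← S → D — T:chain[blocks]; Y:collider[blocks]; S:fork[blocks] ⇒ blocked
  2. P → T → Y → D — T:chain[blocks]; Y:chain[open] ⇒ blocked
  3. P → T → D — T:chain[blocks] ⇒ blocked
  4. P → Y ← T → D — Y:collider[blocks]; T:fork[blocks] ⇒ blocked
  5. P → Y ← S → D — Y:collider[blocks]; S:fork[blocks] ⇒ blocked
  6. P → Y → D — Y:chain[open] ⇒ active
At least one path is unblocked, so d-separation fails.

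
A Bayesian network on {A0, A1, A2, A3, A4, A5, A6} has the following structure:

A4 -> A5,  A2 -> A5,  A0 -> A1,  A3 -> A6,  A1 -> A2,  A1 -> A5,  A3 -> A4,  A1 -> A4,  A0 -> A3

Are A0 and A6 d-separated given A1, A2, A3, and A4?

Yes — A0 and A6 are d-separated given {A1, A2, A3, A4}.

4 paths connect A0 and A6; each must be blocked for d-separation to hold:
Path 1: A0 → A1 → A5 ← A4 ← A3 → A6
  A1 is a chain here and A1 is conditioned on, so the path is blocked at A1.
Path 2: A0 → A1 → A2 → A5 ← A4 ← A3 → A6
  A1 is a chain here and A1 is conditioned on, so the path is blocked at A1.
Path 3: A0 → A1 → A4 ← A3 → A6
  A1 is a chain here and A1 is conditioned on, so the path is blocked at A1.
Path 4: A0 → A3 → A6
  A3 is a chain here and A3 is conditioned on, so the path is blocked at A3.
All paths are blocked; A0 ⊥ A6 | {A1, A2, A3, A4} holds.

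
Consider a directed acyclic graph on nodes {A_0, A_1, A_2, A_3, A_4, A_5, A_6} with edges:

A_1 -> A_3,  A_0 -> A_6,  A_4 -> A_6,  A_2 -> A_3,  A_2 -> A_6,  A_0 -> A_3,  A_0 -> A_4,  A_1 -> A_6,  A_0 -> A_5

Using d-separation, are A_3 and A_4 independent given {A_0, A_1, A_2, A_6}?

6 paths connect A_3 and A_4; each must be blocked for d-separation to hold:
  1. A_3 ← A_0 → A_6 ← A_4 — A_0:fork[blocks]; A_6:collider[open] ⇒ blocked
  2. A_3 ← A_0 → A_4 — A_0:fork[blocks] ⇒ blocked
  3. A_3 ← A_2 → A_6 ← A_0 → A_4 — A_2:fork[blocks]; A_6:collider[open]; A_0:fork[blocks] ⇒ blocked
  4. A_3 ← A_2 → A_6 ← A_4 — A_2:fork[blocks]; A_6:collider[open] ⇒ blocked
  5. A_3 ← A_1 → A_6 ← A_0 → A_4 — A_1:fork[blocks]; A_6:collider[open]; A_0:fork[blocks] ⇒ blocked
  6. A_3 ← A_1 → A_6 ← A_4 — A_1:fork[blocks]; A_6:collider[open] ⇒ blocked
Since every path is blocked, d-separation holds.

Yes — A_3 and A_4 are d-separated given {A_0, A_1, A_2, A_6}.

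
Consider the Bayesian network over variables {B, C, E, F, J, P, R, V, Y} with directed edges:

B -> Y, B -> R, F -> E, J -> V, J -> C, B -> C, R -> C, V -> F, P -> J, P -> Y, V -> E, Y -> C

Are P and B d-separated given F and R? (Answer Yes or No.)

6 paths connect P and B; each must be blocked for d-separation to hold:
Path 1: P → Y → C ← B
  C is a collider here and neither C nor any of its descendants is conditioned on, so the collider stays closed — the path is blocked at C.
Path 2: P → Y → C ← R ← B
  C is a collider here and neither C nor any of its descendants is conditioned on, so the collider stays closed — the path is blocked at C.
Path 3: P → Y ← B
  Y is a collider here and neither Y nor any of its descendants is conditioned on, so the collider stays closed — the path is blocked at Y.
Path 4: P → J → C ← B
  C is a collider here and neither C nor any of its descendants is conditioned on, so the collider stays closed — the path is blocked at C.
Path 5: P → J → C ← Y ← B
  C is a collider here and neither C nor any of its descendants is conditioned on, so the collider stays closed — the path is blocked at C.
Path 6: P → J → C ← R ← B
  C is a collider here and neither C nor any of its descendants is conditioned on, so the collider stays closed — the path is blocked at C.
Since every path is blocked, d-separation holds.

Yes — P and B are d-separated given {F, R}.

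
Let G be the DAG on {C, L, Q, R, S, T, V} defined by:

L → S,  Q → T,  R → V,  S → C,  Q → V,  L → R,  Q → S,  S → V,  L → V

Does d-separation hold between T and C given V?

Enumerating the 4 paths from T to C and testing each for blocking by {V}:
  1. T ← Q → V ← L → S → C — Q:fork[open]; V:collider[open]; L:fork[open]; S:chain[open] ⇒ active
  2. T ← Q → V ← R ← L → S → C — Q:fork[open]; V:collider[open]; R:chain[open]; L:fork[open]; S:chain[open] ⇒ active
  3. T ← Q → V ← S → C — Q:fork[open]; V:collider[open]; S:fork[open] ⇒ active
  4. T ← Q → S → C — Q:fork[open]; S:chain[open] ⇒ active
At least one path is unblocked, so d-separation fails.

No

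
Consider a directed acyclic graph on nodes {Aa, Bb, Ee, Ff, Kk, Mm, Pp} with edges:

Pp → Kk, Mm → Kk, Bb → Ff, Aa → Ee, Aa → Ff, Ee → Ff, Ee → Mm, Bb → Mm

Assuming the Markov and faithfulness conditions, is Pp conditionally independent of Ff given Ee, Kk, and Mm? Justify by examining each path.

Yes — Pp and Ff are d-separated given {Ee, Kk, Mm}.

3 paths connect Pp and Ff; each must be blocked for d-separation to hold:
Path 1: Pp → Kk ← Mm ← Ee → Ff
  Mm is a chain here and Mm is conditioned on, so the path is blocked at Mm.
Path 2: Pp → Kk ← Mm ← Ee ← Aa → Ff
  Mm is a chain here and Mm is conditioned on, so the path is blocked at Mm.
Path 3: Pp → Kk ← Mm ← Bb → Ff
  Mm is a chain here and Mm is conditioned on, so the path is blocked at Mm.
Every path is blocked, so Pp and Ff are d-separated given {Ee, Kk, Mm}.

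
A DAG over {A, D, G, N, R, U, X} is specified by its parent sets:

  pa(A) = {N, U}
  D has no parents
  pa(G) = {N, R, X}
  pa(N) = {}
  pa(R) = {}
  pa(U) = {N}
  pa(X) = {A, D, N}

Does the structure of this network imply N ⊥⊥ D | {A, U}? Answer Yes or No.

4 paths connect N and D; each must be blocked for d-separation to hold:
  1. N → G ← X ← D — G:collider[blocks]; X:chain[open] ⇒ blocked
  2. N → X ← D — X:collider[blocks] ⇒ blocked
  3. N → A → X ← D — A:chain[blocks]; X:collider[blocks] ⇒ blocked
  4. N → U → A → X ← D — U:chain[blocks]; A:chain[blocks]; X:collider[blocks] ⇒ blocked
Since every path is blocked, d-separation holds.

Yes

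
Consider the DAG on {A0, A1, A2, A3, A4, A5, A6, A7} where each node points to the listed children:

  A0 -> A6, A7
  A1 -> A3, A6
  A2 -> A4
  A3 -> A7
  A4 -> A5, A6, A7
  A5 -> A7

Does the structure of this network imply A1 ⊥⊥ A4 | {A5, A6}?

No

We examine all 6 paths between A1 and A4:
Path 1: A1 → A3 → A7 ← A0 → A6 ← A4
  A7 is a collider here and neither A7 nor any of its descendants is conditioned on, so the collider stays closed — the path is blocked at A7.
Path 2: A1 → A3 → A7 ← A4
  A7 is a collider here and neither A7 nor any of its descendants is conditioned on, so the collider stays closed — the path is blocked at A7.
Path 3: A1 → A3 → A7 ← A5 ← A4
  A7 is a collider here and neither A7 nor any of its descendants is conditioned on, so the collider stays closed — the path is blocked at A7.
Path 4: A1 → A6 ← A0 → A7 ← A4
  A7 is a collider here and neither A7 nor any of its descendants is conditioned on, so the collider stays closed — the path is blocked at A7.
Path 5: A1 → A6 ← A0 → A7 ← A5 ← A4
  A7 is a collider here and neither A7 nor any of its descendants is conditioned on, so the collider stays closed — the path is blocked at A7.
Path 6: A1 → A6 ← A4
  A6 is a collider and A6 is conditioned on, which opens it — no node blocks this path, so it is active.
At least one path is unblocked, so d-separation fails.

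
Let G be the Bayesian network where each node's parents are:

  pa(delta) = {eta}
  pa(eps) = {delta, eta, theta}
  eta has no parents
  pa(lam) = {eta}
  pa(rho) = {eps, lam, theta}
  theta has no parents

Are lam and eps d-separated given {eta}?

Yes

There are 4 undirected paths between lam and eps; checking each against the conditioning set {eta}:
  1. lam ← eta → eps — eta:fork[blocks] ⇒ blocked
  2. lam ← eta → delta → eps — eta:fork[blocks]; delta:chain[open] ⇒ blocked
  3. lam → rho ← theta → eps — rho:collider[blocks]; theta:fork[open] ⇒ blocked
  4. lam → rho ← eps — rho:collider[blocks] ⇒ blocked
Every path is blocked, so lam and eps are d-separated given {eta}.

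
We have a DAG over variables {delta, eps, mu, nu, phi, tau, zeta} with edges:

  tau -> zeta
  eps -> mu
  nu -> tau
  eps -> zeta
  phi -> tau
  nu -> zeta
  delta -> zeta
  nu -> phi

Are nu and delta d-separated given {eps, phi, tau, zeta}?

3 paths connect nu and delta; each must be blocked for d-separation to hold:
Path 1: nu → zeta ← delta
  zeta is a collider and zeta is conditioned on, which opens it — no node blocks this path, so it is active.
Path 2: nu → tau → zeta ← delta
  tau is a chain here and tau is conditioned on, so the path is blocked at tau.
Path 3: nu → phi → tau → zeta ← delta
  phi is a chain here and phi is conditioned on, so the path is blocked at phi.
At least one path is unblocked, so d-separation fails.

No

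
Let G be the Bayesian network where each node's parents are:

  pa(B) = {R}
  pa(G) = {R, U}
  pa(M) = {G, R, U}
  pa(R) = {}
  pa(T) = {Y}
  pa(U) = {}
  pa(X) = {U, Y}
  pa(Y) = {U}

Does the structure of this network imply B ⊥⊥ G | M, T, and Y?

No

Enumerating the 3 paths from B to G and testing each for blocking by {M, T, Y}:
Path 1: B ← R → M ← U → G
  R is a fork and R is not conditioned on; M is a collider and M is conditioned on, which opens it; U is a fork and U is not conditioned on — no node blocks this path, so it is active.
Path 2: B ← R → M ← G
  R is a fork and R is not conditioned on; M is a collider and M is conditioned on, which opens it — no node blocks this path, so it is active.
Path 3: B ← R → G
  R is a fork and R is not conditioned on — no node blocks this path, so it is active.
Because an active path exists, B and G are not d-separated.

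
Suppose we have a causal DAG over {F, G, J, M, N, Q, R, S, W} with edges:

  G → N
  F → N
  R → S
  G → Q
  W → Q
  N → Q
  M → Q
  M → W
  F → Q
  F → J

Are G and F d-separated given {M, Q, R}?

There are 4 undirected paths between G and F; checking each against the conditioning set {M, Q, R}:
  1. G → N ← F — N:collider[open] ⇒ active
  2. G → N → Q ← F — N:chain[open]; Q:collider[open] ⇒ active
  3. G → Q ← F — Q:collider[open] ⇒ active
  4. G → Q ← N ← F — Q:collider[open]; N:chain[open] ⇒ active
Since the path G → N ← F is active, G and F are not d-separated given {M, Q, R}.

No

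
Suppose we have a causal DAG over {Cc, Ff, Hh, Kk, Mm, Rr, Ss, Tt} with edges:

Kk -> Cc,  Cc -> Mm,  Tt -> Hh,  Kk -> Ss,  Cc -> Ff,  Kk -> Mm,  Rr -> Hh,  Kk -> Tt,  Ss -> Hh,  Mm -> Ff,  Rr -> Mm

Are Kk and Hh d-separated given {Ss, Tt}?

Yes — Kk and Hh are d-separated given {Ss, Tt}.

Enumerating the 5 paths from Kk to Hh and testing each for blocking by {Ss, Tt}:
Path 1: Kk → Tt → Hh
  Tt is a chain here and Tt is conditioned on, so the path is blocked at Tt.
Path 2: Kk → Cc → Ff ← Mm ← Rr → Hh
  Ff is a collider here and neither Ff nor any of its descendants is conditioned on, so the collider stays closed — the path is blocked at Ff.
Path 3: Kk → Cc → Mm ← Rr → Hh
  Mm is a collider here and neither Mm nor any of its descendants is conditioned on, so the collider stays closed — the path is blocked at Mm.
Path 4: Kk → Mm ← Rr → Hh
  Mm is a collider here and neither Mm nor any of its descendants is conditioned on, so the collider stays closed — the path is blocked at Mm.
Path 5: Kk → Ss → Hh
  Ss is a chain here and Ss is conditioned on, so the path is blocked at Ss.
Every path is blocked, so Kk and Hh are d-separated given {Ss, Tt}.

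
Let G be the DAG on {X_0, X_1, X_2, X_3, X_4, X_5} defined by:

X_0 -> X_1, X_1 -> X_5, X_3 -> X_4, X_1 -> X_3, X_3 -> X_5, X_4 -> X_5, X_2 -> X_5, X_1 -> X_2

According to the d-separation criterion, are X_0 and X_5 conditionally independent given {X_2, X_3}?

No

4 paths connect X_0 and X_5; each must be blocked for d-separation to hold:
Path 1: X_0 → X_1 → X_5
  X_1 is a chain and X_1 is not conditioned on — no node blocks this path, so it is active.
Path 2: X_0 → X_1 → X_2 → X_5
  X_2 is a chain here and X_2 is conditioned on, so the path is blocked at X_2.
Path 3: X_0 → X_1 → X_3 → X_5
  X_3 is a chain here and X_3 is conditioned on, so the path is blocked at X_3.
Path 4: X_0 → X_1 → X_3 → X_4 → X_5
  X_3 is a chain here and X_3 is conditioned on, so the path is blocked at X_3.
Because an active path exists, X_0 and X_5 are not d-separated.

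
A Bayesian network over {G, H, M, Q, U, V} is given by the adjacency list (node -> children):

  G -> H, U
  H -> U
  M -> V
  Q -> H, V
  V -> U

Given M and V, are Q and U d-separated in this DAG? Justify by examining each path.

There are 3 undirected paths between Q and U; checking each against the conditioning set {M, V}:
Path 1: Q → H ← G → U
  H is a collider here and neither H nor any of its descendants is conditioned on, so the collider stays closed — the path is blocked at H.
Path 2: Q → H → U
  H is a chain and H is not conditioned on — no node blocks this path, so it is active.
Path 3: Q → V → U
  V is a chain here and V is conditioned on, so the path is blocked at V.
At least one path is unblocked, so d-separation fails.

No — Q and U are not d-separated given {M, V}.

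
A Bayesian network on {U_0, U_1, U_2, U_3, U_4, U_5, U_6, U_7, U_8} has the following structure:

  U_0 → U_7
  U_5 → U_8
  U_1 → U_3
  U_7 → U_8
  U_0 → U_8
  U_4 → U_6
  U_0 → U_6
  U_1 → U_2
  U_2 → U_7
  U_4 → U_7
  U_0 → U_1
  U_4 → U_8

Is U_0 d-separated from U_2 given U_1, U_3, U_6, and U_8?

Enumerating the 6 paths from U_0 to U_2 and testing each for blocking by {U_1, U_3, U_6, U_8}:
Path 1: U_0 → U_1 → U_2
  U_1 is a chain here and U_1 is conditioned on, so the path is blocked at U_1.
Path 2: U_0 → U_8 ← U_4 → U_7 ← U_2
  U_8 is a collider and U_8 is conditioned on, which opens it; U_4 is a fork and U_4 is not conditioned on; U_7 is a collider and its descendant U_8 is conditioned on, which opens it — no node blocks this path, so it is active.
Path 3: U_0 → U_8 ← U_7 ← U_2
  U_8 is a collider and U_8 is conditioned on, which opens it; U_7 is a chain and U_7 is not conditioned on — no node blocks this path, so it is active.
Path 4: U_0 → U_6 ← U_4 → U_8 ← U_7 ← U_2
  U_6 is a collider and U_6 is conditioned on, which opens it; U_4 is a fork and U_4 is not conditioned on; U_8 is a collider and U_8 is conditioned on, which opens it; U_7 is a chain and U_7 is not conditioned on — no node blocks this path, so it is active.
Path 5: U_0 → U_6 ← U_4 → U_7 ← U_2
  U_6 is a collider and U_6 is conditioned on, which opens it; U_4 is a fork and U_4 is not conditioned on; U_7 is a collider and its descendant U_8 is conditioned on, which opens it — no node blocks this path, so it is active.
Path 6: U_0 → U_7 ← U_2
  U_7 is a collider and its descendant U_8 is conditioned on, which opens it — no node blocks this path, so it is active.
Because an active path exists, U_0 and U_2 are not d-separated.

No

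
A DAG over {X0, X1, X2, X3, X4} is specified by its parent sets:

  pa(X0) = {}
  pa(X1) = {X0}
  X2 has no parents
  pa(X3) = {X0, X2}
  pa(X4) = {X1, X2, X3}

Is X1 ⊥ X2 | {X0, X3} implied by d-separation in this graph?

Yes

Enumerating the 4 paths from X1 to X2 and testing each for blocking by {X0, X3}:
Path 1: X1 → X4 ← X2
  X4 is a collider here and neither X4 nor any of its descendants is conditioned on, so the collider stays closed — the path is blocked at X4.
Path 2: X1 → X4 ← X3 ← X2
  X4 is a collider here and neither X4 nor any of its descendants is conditioned on, so the collider stays closed — the path is blocked at X4.
Path 3: X1 ← X0 → X3 ← X2
  X0 is a fork here and X0 is conditioned on, so the path is blocked at X0.
Path 4: X1 ← X0 → X3 → X4 ← X2
  X0 is a fork here and X0 is conditioned on, so the path is blocked at X0.
Since every path is blocked, d-separation holds.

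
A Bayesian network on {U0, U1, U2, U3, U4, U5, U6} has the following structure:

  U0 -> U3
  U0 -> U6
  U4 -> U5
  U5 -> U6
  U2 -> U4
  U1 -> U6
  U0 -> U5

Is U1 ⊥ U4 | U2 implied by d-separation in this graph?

Yes — U1 and U4 are d-separated given {U2}.

Enumerating the 2 paths from U1 to U4 and testing each for blocking by {U2}:
Path 1: U1 → U6 ← U5 ← U4
  U6 is a collider here and neither U6 nor any of its descendants is conditioned on, so the collider stays closed — the path is blocked at U6.
Path 2: U1 → U6 ← U0 → U5 ← U4
  U6 is a collider here and neither U6 nor any of its descendants is conditioned on, so the collider stays closed — the path is blocked at U6.
Since every path is blocked, d-separation holds.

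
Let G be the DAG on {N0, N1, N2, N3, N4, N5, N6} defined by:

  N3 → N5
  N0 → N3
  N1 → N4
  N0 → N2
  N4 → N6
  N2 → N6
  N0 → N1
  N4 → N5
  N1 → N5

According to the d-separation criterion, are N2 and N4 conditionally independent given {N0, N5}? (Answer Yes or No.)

There are 5 undirected paths between N2 and N4; checking each against the conditioning set {N0, N5}:
Path 1: N2 → N6 ← N4
  N6 is a collider here and neither N6 nor any of its descendants is conditioned on, so the collider stays closed — the path is blocked at N6.
Path 2: N2 ← N0 → N1 → N5 ← N4
  N0 is a fork here and N0 is conditioned on, so the path is blocked at N0.
Path 3: N2 ← N0 → N1 → N4
  N0 is a fork here and N0 is conditioned on, so the path is blocked at N0.
Path 4: N2 ← N0 → N3 → N5 ← N1 → N4
  N0 is a fork here and N0 is conditioned on, so the path is blocked at N0.
Path 5: N2 ← N0 → N3 → N5 ← N4
  N0 is a fork here and N0 is conditioned on, so the path is blocked at N0.
Every path is blocked, so N2 and N4 are d-separated given {N0, N5}.

Yes — N2 and N4 are d-separated given {N0, N5}.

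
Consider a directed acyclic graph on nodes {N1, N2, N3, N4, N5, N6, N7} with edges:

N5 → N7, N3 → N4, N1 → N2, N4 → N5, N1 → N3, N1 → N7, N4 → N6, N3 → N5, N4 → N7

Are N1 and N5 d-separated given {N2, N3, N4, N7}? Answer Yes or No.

No — N1 and N5 are not d-separated given {N2, N3, N4, N7}.

Enumerating the 6 paths from N1 to N5 and testing each for blocking by {N2, N3, N4, N7}:
Path 1: N1 → N3 → N4 → N7 ← N5
  N3 is a chain here and N3 is conditioned on, so the path is blocked at N3.
Path 2: N1 → N3 → N4 → N5
  N3 is a chain here and N3 is conditioned on, so the path is blocked at N3.
Path 3: N1 → N3 → N5
  N3 is a chain here and N3 is conditioned on, so the path is blocked at N3.
Path 4: N1 → N7 ← N4 ← N3 → N5
  N4 is a chain here and N4 is conditioned on, so the path is blocked at N4.
Path 5: N1 → N7 ← N4 → N5
  N4 is a fork here and N4 is conditioned on, so the path is blocked at N4.
Path 6: N1 → N7 ← N5
  N7 is a collider and N7 is conditioned on, which opens it — no node blocks this path, so it is active.
At least one path is unblocked, so d-separation fails.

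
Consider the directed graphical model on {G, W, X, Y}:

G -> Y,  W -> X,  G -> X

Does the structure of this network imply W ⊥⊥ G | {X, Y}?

Only one path connects W and G:
Path 1: W → X ← G
  X is a collider and X is conditioned on, which opens it — no node blocks this path, so it is active.
Because an active path exists, W and G are not d-separated.

No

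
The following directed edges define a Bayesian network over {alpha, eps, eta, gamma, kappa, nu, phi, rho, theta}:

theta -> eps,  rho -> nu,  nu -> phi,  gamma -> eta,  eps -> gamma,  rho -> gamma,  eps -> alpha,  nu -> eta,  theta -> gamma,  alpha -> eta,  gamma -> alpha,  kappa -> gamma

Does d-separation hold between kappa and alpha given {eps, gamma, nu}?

We examine all 5 paths between kappa and alpha:
Path 1: kappa → gamma → alpha
  gamma is a chain here and gamma is conditioned on, so the path is blocked at gamma.
Path 2: kappa → gamma ← theta → eps → alpha
  eps is a chain here and eps is conditioned on, so the path is blocked at eps.
Path 3: kappa → gamma ← rho → nu → eta ← alpha
  nu is a chain here and nu is conditioned on, so the path is blocked at nu.
Path 4: kappa → gamma → eta ← alpha
  gamma is a chain here and gamma is conditioned on, so the path is blocked at gamma.
Path 5: kappa → gamma ← eps → alpha
  eps is a fork here and eps is conditioned on, so the path is blocked at eps.
All paths are blocked; kappa ⊥ alpha | {eps, gamma, nu} holds.

Yes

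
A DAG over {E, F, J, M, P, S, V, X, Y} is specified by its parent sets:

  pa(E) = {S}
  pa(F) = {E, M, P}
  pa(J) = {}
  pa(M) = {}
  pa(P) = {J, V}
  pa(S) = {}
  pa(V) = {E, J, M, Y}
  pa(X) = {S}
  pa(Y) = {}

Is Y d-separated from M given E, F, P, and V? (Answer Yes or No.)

4 paths connect Y and M; each must be blocked for d-separation to hold:
Path 1: Y → V ← M
  V is a collider and V is conditioned on, which opens it — no node blocks this path, so it is active.
Path 2: Y → V ← J → P → F ← M
  P is a chain here and P is conditioned on, so the path is blocked at P.
Path 3: Y → V → P → F ← M
  V is a chain here and V is conditioned on, so the path is blocked at V.
Path 4: Y → V ← E → F ← M
  E is a fork here and E is conditioned on, so the path is blocked at E.
Since the path Y → V ← M is active, Y and M are not d-separated given {E, F, P, V}.

No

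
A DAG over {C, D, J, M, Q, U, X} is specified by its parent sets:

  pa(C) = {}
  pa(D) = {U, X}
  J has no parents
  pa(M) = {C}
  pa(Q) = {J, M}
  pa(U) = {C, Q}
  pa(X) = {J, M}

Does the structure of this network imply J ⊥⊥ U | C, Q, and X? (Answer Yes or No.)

There are 6 undirected paths between J and U; checking each against the conditioning set {C, Q, X}:
Path 1: J → Q ← M → X → D ← U
  X is a chain here and X is conditioned on, so the path is blocked at X.
Path 2: J → Q ← M ← C → U
  C is a fork here and C is conditioned on, so the path is blocked at C.
Path 3: J → Q → U
  Q is a chain here and Q is conditioned on, so the path is blocked at Q.
Path 4: J → X ← M → Q → U
  Q is a chain here and Q is conditioned on, so the path is blocked at Q.
Path 5: J → X ← M ← C → U
  C is a fork here and C is conditioned on, so the path is blocked at C.
Path 6: J → X → D ← U
  X is a chain here and X is conditioned on, so the path is blocked at X.
Since every path is blocked, d-separation holds.

Yes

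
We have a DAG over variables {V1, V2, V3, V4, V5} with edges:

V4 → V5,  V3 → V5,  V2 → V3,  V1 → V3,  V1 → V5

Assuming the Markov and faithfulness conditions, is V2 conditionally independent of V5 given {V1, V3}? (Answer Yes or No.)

Yes

We examine all 2 paths between V2 and V5:
Path 1: V2 → V3 ← V1 → V5
  V1 is a fork here and V1 is conditioned on, so the path is blocked at V1.
Path 2: V2 → V3 → V5
  V3 is a chain here and V3 is conditioned on, so the path is blocked at V3.
Since every path is blocked, d-separation holds.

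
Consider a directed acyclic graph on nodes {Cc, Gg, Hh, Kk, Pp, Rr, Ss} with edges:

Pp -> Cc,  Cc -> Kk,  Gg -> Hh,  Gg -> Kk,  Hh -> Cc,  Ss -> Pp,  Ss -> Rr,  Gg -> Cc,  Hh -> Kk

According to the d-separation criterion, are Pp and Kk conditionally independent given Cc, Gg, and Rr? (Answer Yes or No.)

No

There are 5 undirected paths between Pp and Kk; checking each against the conditioning set {Cc, Gg, Rr}:
Path 1: Pp → Cc → Kk
  Cc is a chain here and Cc is conditioned on, so the path is blocked at Cc.
Path 2: Pp → Cc ← Hh → Kk
  Cc is a collider and Cc is conditioned on, which opens it; Hh is a fork and Hh is not conditioned on — no node blocks this path, so it is active.
Path 3: Pp → Cc ← Hh ← Gg → Kk
  Gg is a fork here and Gg is conditioned on, so the path is blocked at Gg.
Path 4: Pp → Cc ← Gg → Kk
  Gg is a fork here and Gg is conditioned on, so the path is blocked at Gg.
Path 5: Pp → Cc ← Gg → Hh → Kk
  Gg is a fork here and Gg is conditioned on, so the path is blocked at Gg.
Because an active path exists, Pp and Kk are not d-separated.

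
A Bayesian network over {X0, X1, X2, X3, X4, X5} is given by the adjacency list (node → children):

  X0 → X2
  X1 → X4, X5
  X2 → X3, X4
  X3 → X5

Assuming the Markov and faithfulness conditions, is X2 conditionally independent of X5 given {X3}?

2 paths connect X2 and X5; each must be blocked for d-separation to hold:
Path 1: X2 → X4 ← X1 → X5
  X4 is a collider here and neither X4 nor any of its descendants is conditioned on, so the collider stays closed — the path is blocked at X4.
Path 2: X2 → X3 → X5
  X3 is a chain here and X3 is conditioned on, so the path is blocked at X3.
All paths are blocked; X2 ⊥ X5 | {X3} holds.

Yes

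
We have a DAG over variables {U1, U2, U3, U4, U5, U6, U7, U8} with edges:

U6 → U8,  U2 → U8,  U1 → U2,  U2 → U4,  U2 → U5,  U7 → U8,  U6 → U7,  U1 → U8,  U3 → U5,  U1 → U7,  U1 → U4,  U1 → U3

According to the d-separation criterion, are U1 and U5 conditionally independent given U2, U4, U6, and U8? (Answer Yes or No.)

No

Enumerating the 6 paths from U1 to U5 and testing each for blocking by {U2, U4, U6, U8}:
  1. U1 → U4 ← U2 → U5 — U4:collider[open]; U2:fork[blocks] ⇒ blocked
  2. U1 → U7 ← U6 → U8 ← U2 → U5 — U7:collider[open]; U6:fork[blocks]; U8:collider[open]; U2:fork[blocks] ⇒ blocked
  3. U1 → U7 → U8 ← U2 → U5 — U7:chain[open]; U8:collider[open]; U2:fork[blocks] ⇒ blocked
  4. U1 → U3 → U5 — U3:chain[open] ⇒ active
  5. U1 → U8 ← U2 → U5 — U8:collider[open]; U2:fork[blocks] ⇒ blocked
  6. U1 → U2 → U5 — U2:chain[blocks] ⇒ blocked
At least one path is unblocked, so d-separation fails.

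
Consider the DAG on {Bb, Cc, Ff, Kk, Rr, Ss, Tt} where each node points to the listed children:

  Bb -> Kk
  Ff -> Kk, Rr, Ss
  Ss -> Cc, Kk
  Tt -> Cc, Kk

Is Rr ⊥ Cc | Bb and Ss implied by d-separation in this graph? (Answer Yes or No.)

4 paths connect Rr and Cc; each must be blocked for d-separation to hold:
Path 1: Rr ← Ff → Ss → Kk ← Tt → Cc
  Ss is a chain here and Ss is conditioned on, so the path is blocked at Ss.
Path 2: Rr ← Ff → Ss → Cc
  Ss is a chain here and Ss is conditioned on, so the path is blocked at Ss.
Path 3: Rr ← Ff → Kk ← Tt → Cc
  Kk is a collider here and neither Kk nor any of its descendants is conditioned on, so the collider stays closed — the path is blocked at Kk.
Path 4: Rr ← Ff → Kk ← Ss → Cc
  Kk is a collider here and neither Kk nor any of its descendants is conditioned on, so the collider stays closed — the path is blocked at Kk.
Since every path is blocked, d-separation holds.

Yes — Rr and Cc are d-separated given {Bb, Ss}.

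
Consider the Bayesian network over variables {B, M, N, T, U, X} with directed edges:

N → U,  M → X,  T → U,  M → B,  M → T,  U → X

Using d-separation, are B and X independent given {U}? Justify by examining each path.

No

Enumerating the 2 paths from B to X and testing each for blocking by {U}:
Path 1: B ← M → X
  M is a fork and M is not conditioned on — no node blocks this path, so it is active.
Path 2: B ← M → T → U → X
  U is a chain here and U is conditioned on, so the path is blocked at U.
Because an active path exists, B and X are not d-separated.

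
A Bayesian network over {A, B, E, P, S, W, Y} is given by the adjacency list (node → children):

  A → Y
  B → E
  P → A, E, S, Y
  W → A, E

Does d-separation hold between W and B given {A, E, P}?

We examine all 3 paths between W and B:
Path 1: W → A → Y ← P → E ← B
  A is a chain here and A is conditioned on, so the path is blocked at A.
Path 2: W → A ← P → E ← B
  P is a fork here and P is conditioned on, so the path is blocked at P.
Path 3: W → E ← B
  E is a collider and E is conditioned on, which opens it — no node blocks this path, so it is active.
Because an active path exists, W and B are not d-separated.

No — W and B are not d-separated given {A, E, P}.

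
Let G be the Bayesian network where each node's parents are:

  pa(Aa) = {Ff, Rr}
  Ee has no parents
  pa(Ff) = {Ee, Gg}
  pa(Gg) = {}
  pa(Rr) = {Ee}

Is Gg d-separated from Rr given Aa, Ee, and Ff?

Yes

We examine all 2 paths between Gg and Rr:
Path 1: Gg → Ff ← Ee → Rr
  Ee is a fork here and Ee is conditioned on, so the path is blocked at Ee.
Path 2: Gg → Ff → Aa ← Rr
  Ff is a chain here and Ff is conditioned on, so the path is blocked at Ff.
Every path is blocked, so Gg and Rr are d-separated given {Aa, Ee, Ff}.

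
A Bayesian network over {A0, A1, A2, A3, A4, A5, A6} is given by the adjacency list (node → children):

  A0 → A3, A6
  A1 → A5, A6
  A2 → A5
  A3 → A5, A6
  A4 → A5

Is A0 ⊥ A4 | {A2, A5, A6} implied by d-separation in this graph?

4 paths connect A0 and A4; each must be blocked for d-separation to hold:
  1. A0 → A6 ← A3 → A5 ← A4 — A6:collider[open]; A3:fork[open]; A5:collider[open] ⇒ active
  2. A0 → A6 ← A1 → A5 ← A4 — A6:collider[open]; A1:fork[open]; A5:collider[open] ⇒ active
  3. A0 → A3 → A6 ← A1 → A5 ← A4 — A3:chain[open]; A6:collider[open]; A1:fork[open]; A5:collider[open] ⇒ active
  4. A0 → A3 → A5 ← A4 — A3:chain[open]; A5:collider[open] ⇒ active
At least one path is unblocked, so d-separation fails.

No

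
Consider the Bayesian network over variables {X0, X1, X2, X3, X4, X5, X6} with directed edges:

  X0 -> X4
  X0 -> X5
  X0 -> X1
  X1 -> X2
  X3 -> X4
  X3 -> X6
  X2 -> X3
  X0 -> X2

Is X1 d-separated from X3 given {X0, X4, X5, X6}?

4 paths connect X1 and X3; each must be blocked for d-separation to hold:
  1. X1 ← X0 → X4 ← X3 — X0:fork[blocks]; X4:collider[open] ⇒ blocked
  2. X1 ← X0 → X2 → X3 — X0:fork[blocks]; X2:chain[open] ⇒ blocked
  3. X1 → X2 ← X0 → X4 ← X3 — X2:collider[open]; X0:fork[blocks]; X4:collider[open] ⇒ blocked
  4. X1 → X2 → X3 — X2:chain[open] ⇒ active
Because an active path exists, X1 and X3 are not d-separated.

No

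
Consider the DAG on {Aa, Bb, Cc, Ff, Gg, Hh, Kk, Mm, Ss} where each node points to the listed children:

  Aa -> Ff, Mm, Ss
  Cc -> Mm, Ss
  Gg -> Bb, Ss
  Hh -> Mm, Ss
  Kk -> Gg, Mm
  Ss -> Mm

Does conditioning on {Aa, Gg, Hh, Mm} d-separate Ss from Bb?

We examine all 5 paths between Ss and Bb:
Path 1: Ss → Mm ← Kk → Gg → Bb
  Gg is a chain here and Gg is conditioned on, so the path is blocked at Gg.
Path 2: Ss ← Gg → Bb
  Gg is a fork here and Gg is conditioned on, so the path is blocked at Gg.
Path 3: Ss ← Aa → Mm ← Kk → Gg → Bb
  Aa is a fork here and Aa is conditioned on, so the path is blocked at Aa.
Path 4: Ss ← Hh → Mm ← Kk → Gg → Bb
  Hh is a fork here and Hh is conditioned on, so the path is blocked at Hh.
Path 5: Ss ← Cc → Mm ← Kk → Gg → Bb
  Gg is a chain here and Gg is conditioned on, so the path is blocked at Gg.
All paths are blocked; Ss ⊥ Bb | {Aa, Gg, Hh, Mm} holds.

Yes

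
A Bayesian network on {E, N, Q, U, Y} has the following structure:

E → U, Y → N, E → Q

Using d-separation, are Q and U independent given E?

Yes

Only one path connects Q and U:
Path 1: Q ← E → U
  E is a fork here and E is conditioned on, so the path is blocked at E.
Every path is blocked, so Q and U are d-separated given {E}.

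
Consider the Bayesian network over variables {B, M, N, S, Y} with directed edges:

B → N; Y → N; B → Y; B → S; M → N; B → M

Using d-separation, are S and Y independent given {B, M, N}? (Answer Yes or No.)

Yes — S and Y are d-separated given {B, M, N}.

There are 3 undirected paths between S and Y; checking each against the conditioning set {B, M, N}:
Path 1: S ← B → M → N ← Y
  B is a fork here and B is conditioned on, so the path is blocked at B.
Path 2: S ← B → Y
  B is a fork here and B is conditioned on, so the path is blocked at B.
Path 3: S ← B → N ← Y
  B is a fork here and B is conditioned on, so the path is blocked at B.
All paths are blocked; S ⊥ Y | {B, M, N} holds.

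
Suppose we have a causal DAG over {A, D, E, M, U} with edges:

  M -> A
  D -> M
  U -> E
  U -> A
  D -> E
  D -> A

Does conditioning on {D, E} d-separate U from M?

Yes

4 paths connect U and M; each must be blocked for d-separation to hold:
Path 1: U → A ← D → M
  A is a collider here and neither A nor any of its descendants is conditioned on, so the collider stays closed — the path is blocked at A.
Path 2: U → A ← M
  A is a collider here and neither A nor any of its descendants is conditioned on, so the collider stays closed — the path is blocked at A.
Path 3: U → E ← D → A ← M
  D is a fork here and D is conditioned on, so the path is blocked at D.
Path 4: U → E ← D → M
  D is a fork here and D is conditioned on, so the path is blocked at D.
All paths are blocked; U ⊥ M | {D, E} holds.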